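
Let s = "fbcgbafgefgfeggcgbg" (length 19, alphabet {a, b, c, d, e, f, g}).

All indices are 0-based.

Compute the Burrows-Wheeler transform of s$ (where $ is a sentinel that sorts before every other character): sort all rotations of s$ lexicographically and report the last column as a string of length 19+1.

gbgfgbggf$gaebccgffe

rank  rotation              last
    0  $fbcgbafgefgfeggcgbg  g
    1  afgefgfeggcgbg$fbcgb  b
    2  bafgefgfeggcgbg$fbcg  g
    3  bcgbafgefgfeggcgbg$f  f
    4  bg$fbcgbafgefgfeggcg  g
    5  cgbafgefgfeggcgbg$fb  b
    6  cgbg$fbcgbafgefgfegg  g
    7  efgfeggcgbg$fbcgbafg  g
    8  eggcgbg$fbcgbafgefgf  f
    9  fbcgbafgefgfeggcgbg$  $
   10  feggcgbg$fbcgbafgefg  g
   11  fgefgfeggcgbg$fbcgba  a
   12  fgfeggcgbg$fbcgbafge  e
   13  g$fbcgbafgefgfeggcgb  b
   14  gbafgefgfeggcgbg$fbc  c
   15  gbg$fbcgbafgefgfeggc  c
   16  gcgbg$fbcgbafgefgfeg  g
   17  gefgfeggcgbg$fbcgbaf  f
   18  gfeggcgbg$fbcgbafgef  f
   19  ggcgbg$fbcgbafgefgfe  e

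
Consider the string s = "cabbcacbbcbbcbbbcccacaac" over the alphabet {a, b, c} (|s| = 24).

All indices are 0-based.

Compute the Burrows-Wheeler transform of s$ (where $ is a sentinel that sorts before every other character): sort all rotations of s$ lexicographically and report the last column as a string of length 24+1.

cccacccaccbbbbbaa$cbbbacb

rank  rotation                   last
    0  $cabbcacbbcbbcbbbcccacaac  c
    1  aac$cabbcacbbcbbcbbbcccac  c
    2  abbcacbbcbbcbbbcccacaac$c  c
    3  ac$cabbcacbbcbbcbbbcccaca  a
    4  acaac$cabbcacbbcbbcbbbccc  c
    5  acbbcbbcbbbcccacaac$cabbc  c
    6  bbbcccacaac$cabbcacbbcbbc  c
    7  bbcacbbcbbcbbbcccacaac$ca  a
    8  bbcbbbcccacaac$cabbcacbbc  c
    9  bbcbbcbbbcccacaac$cabbcac  c
   10  bbcccacaac$cabbcacbbcbbcb  b
   11  bcacbbcbbcbbbcccacaac$cab  b
   12  bcbbbcccacaac$cabbcacbbcb  b
   13  bcbbcbbbcccacaac$cabbcacb  b
   14  bcccacaac$cabbcacbbcbbcbb  b
   15  c$cabbcacbbcbbcbbbcccacaa  a
   16  caac$cabbcacbbcbbcbbbccca  a
   17  cabbcacbbcbbcbbbcccacaac$  $
   18  cacaac$cabbcacbbcbbcbbbcc  c
   19  cacbbcbbcbbbcccacaac$cabb  b
   20  cbbbcccacaac$cabbcacbbcbb  b
   21  cbbcbbbcccacaac$cabbcacbb  b
   22  cbbcbbcbbbcccacaac$cabbca  a
   23  ccacaac$cabbcacbbcbbcbbbc  c
   24  cccacaac$cabbcacbbcbbcbbb  b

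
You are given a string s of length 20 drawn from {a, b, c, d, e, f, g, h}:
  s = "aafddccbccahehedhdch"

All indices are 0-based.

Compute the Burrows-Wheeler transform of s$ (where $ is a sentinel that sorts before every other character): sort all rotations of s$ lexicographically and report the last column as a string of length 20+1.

rank  rotation               last
    0  $aafddccbccahehedhdch  h
    1  aafddccbccahehedhdch$  $
    2  afddccbccahehedhdch$a  a
    3  ahehedhdch$aafddccbcc  c
    4  bccahehedhdch$aafddcc  c
    5  cahehedhdch$aafddccbc  c
    6  cbccahehedhdch$aafddc  c
    7  ccahehedhdch$aafddccb  b
    8  ccbccahehedhdch$aafdd  d
    9  ch$aafddccbccahehedhd  d
   10  dccbccahehedhdch$aafd  d
   11  dch$aafddccbccahehedh  h
   12  ddccbccahehedhdch$aaf  f
   13  dhdch$aafddccbccahehe  e
   14  edhdch$aafddccbccaheh  h
   15  ehedhdch$aafddccbccah  h
   16  fddccbccahehedhdch$aa  a
   17  h$aafddccbccahehedhdc  c
   18  hdch$aafddccbccahehed  d
   19  hedhdch$aafddccbccahe  e
   20  hehedhdch$aafddccbcca  a

h$accccbdddhfehhacdea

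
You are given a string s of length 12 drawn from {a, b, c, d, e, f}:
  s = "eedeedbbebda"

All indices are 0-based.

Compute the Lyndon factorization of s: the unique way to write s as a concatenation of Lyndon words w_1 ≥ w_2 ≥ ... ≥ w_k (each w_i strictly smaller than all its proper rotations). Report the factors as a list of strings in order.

emit factor 1: 'e' (i=0, period=1)
emit factor 2: 'e' (i=1, period=1)
emit factor 3: 'dee' (i=2, period=3)
emit factor 4: 'd' (i=5, period=1)
emit factor 5: 'bbebd' (i=6, period=5)
emit factor 6: 'a' (i=11, period=1)

["e", "e", "dee", "d", "bbebd", "a"]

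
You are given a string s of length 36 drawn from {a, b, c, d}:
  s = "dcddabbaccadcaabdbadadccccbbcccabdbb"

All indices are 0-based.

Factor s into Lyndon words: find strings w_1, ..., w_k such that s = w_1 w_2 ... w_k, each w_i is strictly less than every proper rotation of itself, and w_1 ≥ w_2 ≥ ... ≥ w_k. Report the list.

emit factor 1: 'd' (i=0, period=1)
emit factor 2: 'cdd' (i=1, period=3)
emit factor 3: 'abbaccadc' (i=4, period=9)
emit factor 4: 'aabdbadadccccbbcccabdbb' (i=13, period=23)

["d", "cdd", "abbaccadc", "aabdbadadccccbbcccabdbb"]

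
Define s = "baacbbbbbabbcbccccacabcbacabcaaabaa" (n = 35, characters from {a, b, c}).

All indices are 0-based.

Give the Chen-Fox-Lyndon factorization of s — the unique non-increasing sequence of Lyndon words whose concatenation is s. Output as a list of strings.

emit factor 1: 'b' (i=0, period=1)
emit factor 2: 'aacbbbbbabbcbccccacabcbacabc' (i=1, period=28)
emit factor 3: 'aaab' (i=29, period=4)
emit factor 4: 'a' (i=33, period=1)
emit factor 5: 'a' (i=34, period=1)

["b", "aacbbbbbabbcbccccacabcbacabc", "aaab", "a", "a"]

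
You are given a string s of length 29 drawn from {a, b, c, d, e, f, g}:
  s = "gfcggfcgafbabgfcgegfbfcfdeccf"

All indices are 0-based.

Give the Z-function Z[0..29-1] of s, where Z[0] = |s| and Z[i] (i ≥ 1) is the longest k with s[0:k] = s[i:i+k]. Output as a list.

[29, 0, 0, 1, 4, 0, 0, 1, 0, 0, 0, 0, 0, 4, 0, 0, 1, 0, 2, 0, 0, 0, 0, 0, 0, 0, 0, 0, 0]

Z[0]=29
i=1: fresh scan; Z[1]=0
i=2: fresh scan; Z[2]=0
i=3: fresh scan; Z[3]=1 extend→box=[3,4)
i=4: fresh scan; Z[4]=4 extend→box=[4,8)
i=5: min(r-i=3, Z[1]=0)=0; Z[5]=0
i=6: min(r-i=2, Z[2]=0)=0; Z[6]=0
i=7: min(r-i=1, Z[3]=1)=1; Z[7]=1
i=8: fresh scan; Z[8]=0
i=9: fresh scan; Z[9]=0
i=10: fresh scan; Z[10]=0
i=11: fresh scan; Z[11]=0
i=12: fresh scan; Z[12]=0
i=13: fresh scan; Z[13]=4 extend→box=[13,17)
i=14: min(r-i=3, Z[1]=0)=0; Z[14]=0
i=15: min(r-i=2, Z[2]=0)=0; Z[15]=0
i=16: min(r-i=1, Z[3]=1)=1; Z[16]=1
i=17: fresh scan; Z[17]=0
i=18: fresh scan; Z[18]=2 extend→box=[18,20)
i=19: min(r-i=1, Z[1]=0)=0; Z[19]=0
i=20: fresh scan; Z[20]=0
i=21: fresh scan; Z[21]=0
i=22: fresh scan; Z[22]=0
i=23: fresh scan; Z[23]=0
i=24: fresh scan; Z[24]=0
i=25: fresh scan; Z[25]=0
i=26: fresh scan; Z[26]=0
i=27: fresh scan; Z[27]=0
i=28: fresh scan; Z[28]=0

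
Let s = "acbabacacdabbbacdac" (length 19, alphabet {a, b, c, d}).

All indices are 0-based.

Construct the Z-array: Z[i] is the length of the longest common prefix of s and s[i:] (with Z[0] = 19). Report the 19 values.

Z[0]=19
i=1: i≥r, start 0; Z[1]=0
i=2: i≥r, start 0; Z[2]=0
i=3: i≥r, start 0; Z[3]=1 scan→box=[3,4)
i=4: i≥r, start 0; Z[4]=0
i=5: i≥r, start 0; Z[5]=2 scan→box=[5,7)
i=6: min(r-i=1, Z[1]=0)=0; Z[6]=0
i=7: i≥r, start 0; Z[7]=2 scan→box=[7,9)
i=8: min(r-i=1, Z[1]=0)=0; Z[8]=0
i=9: i≥r, start 0; Z[9]=0
i=10: i≥r, start 0; Z[10]=1 scan→box=[10,11)
i=11: i≥r, start 0; Z[11]=0
i=12: i≥r, start 0; Z[12]=0
i=13: i≥r, start 0; Z[13]=0
i=14: i≥r, start 0; Z[14]=2 scan→box=[14,16)
i=15: min(r-i=1, Z[1]=0)=0; Z[15]=0
i=16: i≥r, start 0; Z[16]=0
i=17: i≥r, start 0; Z[17]=2 scan→box=[17,19)
i=18: min(r-i=1, Z[1]=0)=0; Z[18]=0

[19, 0, 0, 1, 0, 2, 0, 2, 0, 0, 1, 0, 0, 0, 2, 0, 0, 2, 0]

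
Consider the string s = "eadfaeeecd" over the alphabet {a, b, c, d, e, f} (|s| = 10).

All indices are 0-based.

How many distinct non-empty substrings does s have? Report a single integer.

49

sorted suffixes:
  #0 SA[0]=1  'adfaeeecd'
  #1 SA[1]=4  'aeeecd'
  #2 SA[2]=8  'cd'
  #3 SA[3]=9  'd'
  #4 SA[4]=2  'dfaeeecd'
  #5 SA[5]=0  'eadfaeeecd'
  #6 SA[6]=7  'ecd'
  #7 SA[7]=6  'eecd'
  #8 SA[8]=5  'eeecd'
  #9 SA[9]=3  'faeeecd'

SA = [1, 4, 8, 9, 2, 0, 7, 6, 5, 3]
[i] adj suffixes → lcp
  [1] 1/4 → 1 ('a')
  [2] 4/8 → 0 ('')
  [3] 8/9 → 0 ('')
  [4] 9/2 → 1 ('d')
  [5] 2/0 → 0 ('')
  [6] 0/7 → 1 ('e')
  [7] 7/6 → 1 ('e')
  [8] 6/5 → 2 ('ee')
  [9] 5/3 → 0 ('')

n(n+1)/2 = 10·11/2 = 55
Σ LCP = 0 + 1 + 0 + 0 + 1 + 0 + 1 + 1 + 2 + 0 = 6
distinct = 55 − 6 = 49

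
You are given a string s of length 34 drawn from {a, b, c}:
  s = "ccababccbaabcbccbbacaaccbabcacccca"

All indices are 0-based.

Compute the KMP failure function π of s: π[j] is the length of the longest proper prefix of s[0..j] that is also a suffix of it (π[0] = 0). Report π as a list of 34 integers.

π[0] = 0
j=1 s[j]='c': π[1]=1 (border 'c')
j=2 s[j]='a': k: 1→0; π[2]=0 (border '')
j=3 s[j]='b': π[3]=0 (border '')
j=4 s[j]='a': π[4]=0 (border '')
j=5 s[j]='b': π[5]=0 (border '')
j=6 s[j]='c': π[6]=1 (border 'c')
j=7 s[j]='c': π[7]=2 (border 'cc')
j=8 s[j]='b': k: 2→1→0; π[8]=0 (border '')
j=9 s[j]='a': π[9]=0 (border '')
j=10 s[j]='a': π[10]=0 (border '')
j=11 s[j]='b': π[11]=0 (border '')
j=12 s[j]='c': π[12]=1 (border 'c')
j=13 s[j]='b': k: 1→0; π[13]=0 (border '')
j=14 s[j]='c': π[14]=1 (border 'c')
j=15 s[j]='c': π[15]=2 (border 'cc')
j=16 s[j]='b': k: 2→1→0; π[16]=0 (border '')
j=17 s[j]='b': π[17]=0 (border '')
j=18 s[j]='a': π[18]=0 (border '')
j=19 s[j]='c': π[19]=1 (border 'c')
j=20 s[j]='a': k: 1→0; π[20]=0 (border '')
j=21 s[j]='a': π[21]=0 (border '')
j=22 s[j]='c': π[22]=1 (border 'c')
j=23 s[j]='c': π[23]=2 (border 'cc')
j=24 s[j]='b': k: 2→1→0; π[24]=0 (border '')
j=25 s[j]='a': π[25]=0 (border '')
j=26 s[j]='b': π[26]=0 (border '')
j=27 s[j]='c': π[27]=1 (border 'c')
j=28 s[j]='a': k: 1→0; π[28]=0 (border '')
j=29 s[j]='c': π[29]=1 (border 'c')
j=30 s[j]='c': π[30]=2 (border 'cc')
j=31 s[j]='c': k: 2→1; π[31]=2 (border 'cc')
j=32 s[j]='c': k: 2→1; π[32]=2 (border 'cc')
j=33 s[j]='a': π[33]=3 (border 'cca')

[0, 1, 0, 0, 0, 0, 1, 2, 0, 0, 0, 0, 1, 0, 1, 2, 0, 0, 0, 1, 0, 0, 1, 2, 0, 0, 0, 1, 0, 1, 2, 2, 2, 3]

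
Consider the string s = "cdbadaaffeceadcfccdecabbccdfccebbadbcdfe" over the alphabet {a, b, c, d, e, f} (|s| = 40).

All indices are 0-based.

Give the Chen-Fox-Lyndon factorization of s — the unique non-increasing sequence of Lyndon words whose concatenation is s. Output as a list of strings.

emit factor 1: 'cd' (i=0, period=2)
emit factor 2: 'b' (i=2, period=1)
emit factor 3: 'ad' (i=3, period=2)
emit factor 4: 'aaffeceadcfccdecabbccdfccebbadbcdfe' (i=5, period=35)

["cd", "b", "ad", "aaffeceadcfccdecabbccdfccebbadbcdfe"]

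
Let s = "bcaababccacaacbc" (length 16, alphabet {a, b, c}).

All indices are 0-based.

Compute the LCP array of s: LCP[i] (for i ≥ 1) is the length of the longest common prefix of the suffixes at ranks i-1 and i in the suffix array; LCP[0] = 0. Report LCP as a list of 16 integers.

[0, 2, 1, 2, 1, 2, 0, 1, 2, 2, 0, 1, 3, 2, 1, 1]

rank | idx | suffix
   0 |   2 | aababccacaacbc
   1 |  11 | aacbc
   2 |   3 | ababccacaacbc
   3 |   5 | abccacaacbc
   4 |   9 | acaacbc
   5 |  12 | acbc
   6 |   4 | babccacaacbc
   7 |  14 | bc
   8 |   0 | bcaababccacaacbc
   9 |   6 | bccacaacbc
  10 |  15 | c
  11 |   1 | caababccacaacbc
  12 |  10 | caacbc
  13 |   8 | cacaacbc
  14 |  13 | cbc
  15 |   7 | ccacaacbc

SA = [2, 11, 3, 5, 9, 12, 4, 14, 0, 6, 15, 1, 10, 8, 13, 7]
rank  pair      lcp
   1  s[2:],s[11:]  2  'aa'
   2  s[11:],s[3:]  1  'a'
   3  s[3:],s[5:]  2  'ab'
   4  s[5:],s[9:]  1  'a'
   5  s[9:],s[12:]  2  'ac'
   6  s[12:],s[4:]  0  ''
   7  s[4:],s[14:]  1  'b'
   8  s[14:],s[0:]  2  'bc'
   9  s[0:],s[6:]  2  'bc'
  10  s[6:],s[15:]  0  ''
  11  s[15:],s[1:]  1  'c'
  12  s[1:],s[10:]  3  'caa'
  13  s[10:],s[8:]  2  'ca'
  14  s[8:],s[13:]  1  'c'
  15  s[13:],s[7:]  1  'c'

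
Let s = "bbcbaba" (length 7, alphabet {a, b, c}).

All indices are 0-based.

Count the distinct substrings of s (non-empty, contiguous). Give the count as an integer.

23

sorted suffixes:
  #0 SA[0]=6  'a'
  #1 SA[1]=4  'aba'
  #2 SA[2]=5  'ba'
  #3 SA[3]=3  'baba'
  #4 SA[4]=0  'bbcbaba'
  #5 SA[5]=1  'bcbaba'
  #6 SA[6]=2  'cbaba'

SA = [6, 4, 5, 3, 0, 1, 2]
[i] adj suffixes → lcp
  [1] 6/4 → 1 ('a')
  [2] 4/5 → 0 ('')
  [3] 5/3 → 2 ('ba')
  [4] 3/0 → 1 ('b')
  [5] 0/1 → 1 ('b')
  [6] 1/2 → 0 ('')

n(n+1)/2 = 7·8/2 = 28
Σ LCP = 0 + 1 + 0 + 2 + 1 + 1 + 0 = 5
distinct = 28 − 5 = 23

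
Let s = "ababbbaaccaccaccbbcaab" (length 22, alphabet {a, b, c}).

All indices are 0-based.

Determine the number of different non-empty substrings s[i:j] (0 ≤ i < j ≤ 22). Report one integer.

sorted suffixes:
  #0 SA[0]=19  'aab'
  #1 SA[1]=6  'aaccaccaccbbcaab'
  #2 SA[2]=20  'ab'
  #3 SA[3]=0  'ababbbaaccaccaccbbcaab'
  #4 SA[4]=2  'abbbaaccaccaccbbcaab'
  #5 SA[5]=7  'accaccaccbbcaab'
  #6 SA[6]=10  'accaccbbcaab'
  #7 SA[7]=13  'accbbcaab'
  #8 SA[8]=21  'b'
  #9 SA[9]=5  'baaccaccaccbbcaab'
  #10 SA[10]=1  'babbbaaccaccaccbbcaab'
  #11 SA[11]=4  'bbaaccaccaccbbcaab'
  #12 SA[12]=3  'bbbaaccaccaccbbcaab'
  #13 SA[13]=16  'bbcaab'
  #14 SA[14]=17  'bcaab'
  #15 SA[15]=18  'caab'
  #16 SA[16]=9  'caccaccbbcaab'
  #17 SA[17]=12  'caccbbcaab'
  #18 SA[18]=15  'cbbcaab'
  #19 SA[19]=8  'ccaccaccbbcaab'
  #20 SA[20]=11  'ccaccbbcaab'
  #21 SA[21]=14  'ccbbcaab'

SA = [19, 6, 20, 0, 2, 7, 10, 13, 21, 5, 1, 4, 3, 16, 17, 18, 9, 12, 15, 8, 11, 14]
rank  pair      lcp
   1  s[19:],s[6:]  2  'aa'
   2  s[6:],s[20:]  1  'a'
   3  s[20:],s[0:]  2  'ab'
   4  s[0:],s[2:]  2  'ab'
   5  s[2:],s[7:]  1  'a'
   6  s[7:],s[10:]  6  'accacc'
   7  s[10:],s[13:]  3  'acc'
   8  s[13:],s[21:]  0  ''
   9  s[21:],s[5:]  1  'b'
  10  s[5:],s[1:]  2  'ba'
  11  s[1:],s[4:]  1  'b'
  12  s[4:],s[3:]  2  'bb'
  13  s[3:],s[16:]  2  'bb'
  14  s[16:],s[17:]  1  'b'
  15  s[17:],s[18:]  0  ''
  16  s[18:],s[9:]  2  'ca'
  17  s[9:],s[12:]  4  'cacc'
  18  s[12:],s[15:]  1  'c'
  19  s[15:],s[8:]  1  'c'
  20  s[8:],s[11:]  5  'ccacc'
  21  s[11:],s[14:]  2  'cc'

n(n+1)/2 = 22·23/2 = 253
Σ LCP = 0 + 2 + 1 + 2 + 2 + 1 + 6 + 3 + 0 + 1 + 2 + 1 + 2 + 2 + 1 + 0 + 2 + 4 + 1 + 1 + 5 + 2 = 41
distinct = 253 − 41 = 212

212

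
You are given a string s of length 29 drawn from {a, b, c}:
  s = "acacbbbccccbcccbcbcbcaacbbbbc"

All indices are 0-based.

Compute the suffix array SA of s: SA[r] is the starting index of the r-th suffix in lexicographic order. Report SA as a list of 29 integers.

sorted suffixes:
  #0 SA[0]=21  'aacbbbbc'
  #1 SA[1]=0  'acacbbbccccbcccbcbcbcaacbbbbc'
  #2 SA[2]=22  'acbbbbc'
  #3 SA[3]=2  'acbbbccccbcccbcbcbcaacbbbbc'
  #4 SA[4]=24  'bbbbc'
  #5 SA[5]=25  'bbbc'
  #6 SA[6]=4  'bbbccccbcccbcbcbcaacbbbbc'
  #7 SA[7]=26  'bbc'
  #8 SA[8]=5  'bbccccbcccbcbcbcaacbbbbc'
  #9 SA[9]=27  'bc'
  #10 SA[10]=19  'bcaacbbbbc'
  #11 SA[11]=17  'bcbcaacbbbbc'
  #12 SA[12]=15  'bcbcbcaacbbbbc'
  #13 SA[13]=11  'bcccbcbcbcaacbbbbc'
  #14 SA[14]=6  'bccccbcccbcbcbcaacbbbbc'
  #15 SA[15]=28  'c'
  #16 SA[16]=20  'caacbbbbc'
  #17 SA[17]=1  'cacbbbccccbcccbcbcbcaacbbbbc'
  #18 SA[18]=23  'cbbbbc'
  #19 SA[19]=3  'cbbbccccbcccbcbcbcaacbbbbc'
  #20 SA[20]=18  'cbcaacbbbbc'
  #21 SA[21]=16  'cbcbcaacbbbbc'
  #22 SA[22]=14  'cbcbcbcaacbbbbc'
  #23 SA[23]=10  'cbcccbcbcbcaacbbbbc'
  #24 SA[24]=13  'ccbcbcbcaacbbbbc'
  #25 SA[25]=9  'ccbcccbcbcbcaacbbbbc'
  #26 SA[26]=12  'cccbcbcbcaacbbbbc'
  #27 SA[27]=8  'cccbcccbcbcbcaacbbbbc'
  #28 SA[28]=7  'ccccbcccbcbcbcaacbbbbc'

[21, 0, 22, 2, 24, 25, 4, 26, 5, 27, 19, 17, 15, 11, 6, 28, 20, 1, 23, 3, 18, 16, 14, 10, 13, 9, 12, 8, 7]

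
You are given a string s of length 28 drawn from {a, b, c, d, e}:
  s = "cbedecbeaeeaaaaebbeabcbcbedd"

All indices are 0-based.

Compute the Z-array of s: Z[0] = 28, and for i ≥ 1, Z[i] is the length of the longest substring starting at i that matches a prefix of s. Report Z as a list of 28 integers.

Z[0]=28
i=1: i≥r, start 0; Z[1]=0
i=2: i≥r, start 0; Z[2]=0
i=3: i≥r, start 0; Z[3]=0
i=4: i≥r, start 0; Z[4]=0
i=5: i≥r, start 0; Z[5]=3 grow→box=[5,8)
i=6: min(r-i=2, Z[1]=0)=0; Z[6]=0
i=7: min(r-i=1, Z[2]=0)=0; Z[7]=0
i=8: i≥r, start 0; Z[8]=0
i=9: i≥r, start 0; Z[9]=0
i=10: i≥r, start 0; Z[10]=0
i=11: i≥r, start 0; Z[11]=0
i=12: i≥r, start 0; Z[12]=0
i=13: i≥r, start 0; Z[13]=0
i=14: i≥r, start 0; Z[14]=0
i=15: i≥r, start 0; Z[15]=0
i=16: i≥r, start 0; Z[16]=0
i=17: i≥r, start 0; Z[17]=0
i=18: i≥r, start 0; Z[18]=0
i=19: i≥r, start 0; Z[19]=0
i=20: i≥r, start 0; Z[20]=0
i=21: i≥r, start 0; Z[21]=2 grow→box=[21,23)
i=22: min(r-i=1, Z[1]=0)=0; Z[22]=0
i=23: i≥r, start 0; Z[23]=4 grow→box=[23,27)
i=24: min(r-i=3, Z[1]=0)=0; Z[24]=0
i=25: min(r-i=2, Z[2]=0)=0; Z[25]=0
i=26: min(r-i=1, Z[3]=0)=0; Z[26]=0
i=27: i≥r, start 0; Z[27]=0

[28, 0, 0, 0, 0, 3, 0, 0, 0, 0, 0, 0, 0, 0, 0, 0, 0, 0, 0, 0, 0, 2, 0, 4, 0, 0, 0, 0]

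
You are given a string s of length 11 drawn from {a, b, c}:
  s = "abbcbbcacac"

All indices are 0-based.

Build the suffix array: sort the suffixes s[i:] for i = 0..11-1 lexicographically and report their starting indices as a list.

rank→(start, suffix):
  0 → (0, 'abbcbbcacac')
  1 → (9, 'ac')
  2 → (7, 'acac')
  3 → (4, 'bbcacac')
  4 → (1, 'bbcbbcacac')
  5 → (5, 'bcacac')
  6 → (2, 'bcbbcacac')
  7 → (10, 'c')
  8 → (8, 'cac')
  9 → (6, 'cacac')
  10 → (3, 'cbbcacac')

[0, 9, 7, 4, 1, 5, 2, 10, 8, 6, 3]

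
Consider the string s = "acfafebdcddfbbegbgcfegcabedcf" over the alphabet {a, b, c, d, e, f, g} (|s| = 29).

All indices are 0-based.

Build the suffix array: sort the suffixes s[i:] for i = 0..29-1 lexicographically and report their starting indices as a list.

[23, 0, 3, 12, 6, 24, 13, 16, 22, 8, 27, 1, 18, 7, 26, 9, 10, 5, 25, 14, 20, 28, 2, 11, 4, 19, 15, 21, 17]

rank | idx | suffix
   0 |  23 | abedcf
   1 |   0 | acfafebdcddfbbegbgcfegcabedcf
   2 |   3 | afebdcddfbbegbgcfegcabedcf
   3 |  12 | bbegbgcfegcabedcf
   4 |   6 | bdcddfbbegbgcfegcabedcf
   5 |  24 | bedcf
   6 |  13 | begbgcfegcabedcf
   7 |  16 | bgcfegcabedcf
   8 |  22 | cabedcf
   9 |   8 | cddfbbegbgcfegcabedcf
  10 |  27 | cf
  11 |   1 | cfafebdcddfbbegbgcfegcabedcf
  12 |  18 | cfegcabedcf
  13 |   7 | dcddfbbegbgcfegcabedcf
  14 |  26 | dcf
  15 |   9 | ddfbbegbgcfegcabedcf
  16 |  10 | dfbbegbgcfegcabedcf
  17 |   5 | ebdcddfbbegbgcfegcabedcf
  18 |  25 | edcf
  19 |  14 | egbgcfegcabedcf
  20 |  20 | egcabedcf
  21 |  28 | f
  22 |   2 | fafebdcddfbbegbgcfegcabedcf
  23 |  11 | fbbegbgcfegcabedcf
  24 |   4 | febdcddfbbegbgcfegcabedcf
  25 |  19 | fegcabedcf
  26 |  15 | gbgcfegcabedcf
  27 |  21 | gcabedcf
  28 |  17 | gcfegcabedcf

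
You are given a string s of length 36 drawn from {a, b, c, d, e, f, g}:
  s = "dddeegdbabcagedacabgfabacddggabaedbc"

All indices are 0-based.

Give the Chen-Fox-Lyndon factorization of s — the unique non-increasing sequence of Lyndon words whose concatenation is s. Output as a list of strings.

["dddeeg", "d", "b", "abcagedacabgf", "abacddggabaedbc"]

emit factor 1: 'dddeeg' (i=0, period=6)
emit factor 2: 'd' (i=6, period=1)
emit factor 3: 'b' (i=7, period=1)
emit factor 4: 'abcagedacabgf' (i=8, period=13)
emit factor 5: 'abacddggabaedbc' (i=21, period=15)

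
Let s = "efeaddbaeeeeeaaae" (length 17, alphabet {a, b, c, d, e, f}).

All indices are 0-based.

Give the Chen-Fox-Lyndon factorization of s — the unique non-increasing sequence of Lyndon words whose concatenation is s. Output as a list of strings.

emit factor 1: 'ef' (i=0, period=2)
emit factor 2: 'e' (i=2, period=1)
emit factor 3: 'addbaeeeee' (i=3, period=10)
emit factor 4: 'aaae' (i=13, period=4)

["ef", "e", "addbaeeeee", "aaae"]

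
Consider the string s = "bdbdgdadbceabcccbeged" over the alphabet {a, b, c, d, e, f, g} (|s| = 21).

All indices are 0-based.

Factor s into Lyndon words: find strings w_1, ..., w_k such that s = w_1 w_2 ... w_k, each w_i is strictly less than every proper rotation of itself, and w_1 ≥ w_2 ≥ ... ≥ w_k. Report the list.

emit factor 1: 'bdbdgd' (i=0, period=6)
emit factor 2: 'adbce' (i=6, period=5)
emit factor 3: 'abcccbeged' (i=11, period=10)

["bdbdgd", "adbce", "abcccbeged"]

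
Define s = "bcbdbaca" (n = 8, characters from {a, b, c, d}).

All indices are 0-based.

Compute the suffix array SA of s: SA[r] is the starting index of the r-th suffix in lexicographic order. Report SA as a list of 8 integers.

rank→(start, suffix):
  0 → (7, 'a')
  1 → (5, 'aca')
  2 → (4, 'baca')
  3 → (0, 'bcbdbaca')
  4 → (2, 'bdbaca')
  5 → (6, 'ca')
  6 → (1, 'cbdbaca')
  7 → (3, 'dbaca')

[7, 5, 4, 0, 2, 6, 1, 3]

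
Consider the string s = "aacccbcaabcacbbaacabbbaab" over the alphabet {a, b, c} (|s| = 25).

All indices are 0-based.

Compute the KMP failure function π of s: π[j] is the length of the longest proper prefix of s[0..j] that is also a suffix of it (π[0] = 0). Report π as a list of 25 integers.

π[0] = 0
j=1 s[j]='a': π[1]=1 (border 'a')
j=2 s[j]='c': k: 1→0; π[2]=0 (border '')
j=3 s[j]='c': π[3]=0 (border '')
j=4 s[j]='c': π[4]=0 (border '')
j=5 s[j]='b': π[5]=0 (border '')
j=6 s[j]='c': π[6]=0 (border '')
j=7 s[j]='a': π[7]=1 (border 'a')
j=8 s[j]='a': π[8]=2 (border 'aa')
j=9 s[j]='b': k: 2→1→0; π[9]=0 (border '')
j=10 s[j]='c': π[10]=0 (border '')
j=11 s[j]='a': π[11]=1 (border 'a')
j=12 s[j]='c': k: 1→0; π[12]=0 (border '')
j=13 s[j]='b': π[13]=0 (border '')
j=14 s[j]='b': π[14]=0 (border '')
j=15 s[j]='a': π[15]=1 (border 'a')
j=16 s[j]='a': π[16]=2 (border 'aa')
j=17 s[j]='c': π[17]=3 (border 'aac')
j=18 s[j]='a': k: 3→0; π[18]=1 (border 'a')
j=19 s[j]='b': k: 1→0; π[19]=0 (border '')
j=20 s[j]='b': π[20]=0 (border '')
j=21 s[j]='b': π[21]=0 (border '')
j=22 s[j]='a': π[22]=1 (border 'a')
j=23 s[j]='a': π[23]=2 (border 'aa')
j=24 s[j]='b': k: 2→1→0; π[24]=0 (border '')

[0, 1, 0, 0, 0, 0, 0, 1, 2, 0, 0, 1, 0, 0, 0, 1, 2, 3, 1, 0, 0, 0, 1, 2, 0]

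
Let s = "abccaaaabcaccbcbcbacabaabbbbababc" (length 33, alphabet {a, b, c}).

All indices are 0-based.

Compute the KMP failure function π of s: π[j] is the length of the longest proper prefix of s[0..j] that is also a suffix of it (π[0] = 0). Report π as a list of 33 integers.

[0, 0, 0, 0, 1, 1, 1, 1, 2, 3, 1, 0, 0, 0, 0, 0, 0, 0, 1, 0, 1, 2, 1, 1, 2, 0, 0, 0, 1, 2, 1, 2, 3]

π[0] = 0
j=1 s[j]='b': π[1]=0 (border '')
j=2 s[j]='c': π[2]=0 (border '')
j=3 s[j]='c': π[3]=0 (border '')
j=4 s[j]='a': π[4]=1 (border 'a')
j=5 s[j]='a': k: 1→0; π[5]=1 (border 'a')
j=6 s[j]='a': k: 1→0; π[6]=1 (border 'a')
j=7 s[j]='a': k: 1→0; π[7]=1 (border 'a')
j=8 s[j]='b': π[8]=2 (border 'ab')
j=9 s[j]='c': π[9]=3 (border 'abc')
j=10 s[j]='a': k: 3→0; π[10]=1 (border 'a')
j=11 s[j]='c': k: 1→0; π[11]=0 (border '')
j=12 s[j]='c': π[12]=0 (border '')
j=13 s[j]='b': π[13]=0 (border '')
j=14 s[j]='c': π[14]=0 (border '')
j=15 s[j]='b': π[15]=0 (border '')
j=16 s[j]='c': π[16]=0 (border '')
j=17 s[j]='b': π[17]=0 (border '')
j=18 s[j]='a': π[18]=1 (border 'a')
j=19 s[j]='c': k: 1→0; π[19]=0 (border '')
j=20 s[j]='a': π[20]=1 (border 'a')
j=21 s[j]='b': π[21]=2 (border 'ab')
j=22 s[j]='a': k: 2→0; π[22]=1 (border 'a')
j=23 s[j]='a': k: 1→0; π[23]=1 (border 'a')
j=24 s[j]='b': π[24]=2 (border 'ab')
j=25 s[j]='b': k: 2→0; π[25]=0 (border '')
j=26 s[j]='b': π[26]=0 (border '')
j=27 s[j]='b': π[27]=0 (border '')
j=28 s[j]='a': π[28]=1 (border 'a')
j=29 s[j]='b': π[29]=2 (border 'ab')
j=30 s[j]='a': k: 2→0; π[30]=1 (border 'a')
j=31 s[j]='b': π[31]=2 (border 'ab')
j=32 s[j]='c': π[32]=3 (border 'abc')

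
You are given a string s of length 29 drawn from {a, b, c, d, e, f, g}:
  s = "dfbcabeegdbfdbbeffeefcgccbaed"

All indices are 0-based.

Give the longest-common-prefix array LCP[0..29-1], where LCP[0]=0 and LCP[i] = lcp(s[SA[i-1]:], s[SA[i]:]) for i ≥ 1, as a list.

[0, 1, 0, 1, 1, 1, 2, 1, 0, 1, 1, 1, 0, 1, 2, 1, 0, 1, 2, 1, 2, 1, 0, 1, 1, 1, 1, 0, 1]

rank→(start, suffix):
  0 → (4, 'abeegdbfdbbeffeefcgccbaed')
  1 → (26, 'aed')
  2 → (25, 'baed')
  3 → (13, 'bbeffeefcgccbaed')
  4 → (2, 'bcabeegdbfdbbeffeefcgccbaed')
  5 → (5, 'beegdbfdbbeffeefcgccbaed')
  6 → (14, 'beffeefcgccbaed')
  7 → (10, 'bfdbbeffeefcgccbaed')
  8 → (3, 'cabeegdbfdbbeffeefcgccbaed')
  9 → (24, 'cbaed')
  10 → (23, 'ccbaed')
  11 → (21, 'cgccbaed')
  12 → (28, 'd')
  13 → (12, 'dbbeffeefcgccbaed')
  14 → (9, 'dbfdbbeffeefcgccbaed')
  15 → (0, 'dfbcabeegdbfdbbeffeefcgccbaed')
  16 → (27, 'ed')
  17 → (18, 'eefcgccbaed')
  18 → (6, 'eegdbfdbbeffeefcgccbaed')
  19 → (19, 'efcgccbaed')
  20 → (15, 'effeefcgccbaed')
  21 → (7, 'egdbfdbbeffeefcgccbaed')
  22 → (1, 'fbcabeegdbfdbbeffeefcgccbaed')
  23 → (20, 'fcgccbaed')
  24 → (11, 'fdbbeffeefcgccbaed')
  25 → (17, 'feefcgccbaed')
  26 → (16, 'ffeefcgccbaed')
  27 → (22, 'gccbaed')
  28 → (8, 'gdbfdbbeffeefcgccbaed')

SA = [4, 26, 25, 13, 2, 5, 14, 10, 3, 24, 23, 21, 28, 12, 9, 0, 27, 18, 6, 19, 15, 7, 1, 20, 11, 17, 16, 22, 8]
i: (SA[i-1],SA[i]) lcp shared
  1: (4,26) 1 'a'
  2: (26,25) 0 ''
  3: (25,13) 1 'b'
  4: (13,2) 1 'b'
  5: (2,5) 1 'b'
  6: (5,14) 2 'be'
  7: (14,10) 1 'b'
  8: (10,3) 0 ''
  9: (3,24) 1 'c'
  10: (24,23) 1 'c'
  11: (23,21) 1 'c'
  12: (21,28) 0 ''
  13: (28,12) 1 'd'
  14: (12,9) 2 'db'
  15: (9,0) 1 'd'
  16: (0,27) 0 ''
  17: (27,18) 1 'e'
  18: (18,6) 2 'ee'
  19: (6,19) 1 'e'
  20: (19,15) 2 'ef'
  21: (15,7) 1 'e'
  22: (7,1) 0 ''
  23: (1,20) 1 'f'
  24: (20,11) 1 'f'
  25: (11,17) 1 'f'
  26: (17,16) 1 'f'
  27: (16,22) 0 ''
  28: (22,8) 1 'g'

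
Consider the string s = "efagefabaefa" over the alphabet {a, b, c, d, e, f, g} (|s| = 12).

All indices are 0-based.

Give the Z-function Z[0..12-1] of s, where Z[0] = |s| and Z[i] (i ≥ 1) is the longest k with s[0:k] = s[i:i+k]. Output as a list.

[12, 0, 0, 0, 3, 0, 0, 0, 0, 3, 0, 0]

Z[0]=12
i=1: fresh scan; Z[1]=0
i=2: fresh scan; Z[2]=0
i=3: fresh scan; Z[3]=0
i=4: fresh scan; Z[4]=3 grow→box=[4,7)
i=5: min(r-i=2, Z[1]=0)=0; Z[5]=0
i=6: min(r-i=1, Z[2]=0)=0; Z[6]=0
i=7: fresh scan; Z[7]=0
i=8: fresh scan; Z[8]=0
i=9: fresh scan; Z[9]=3 grow→box=[9,12)
i=10: min(r-i=2, Z[1]=0)=0; Z[10]=0
i=11: min(r-i=1, Z[2]=0)=0; Z[11]=0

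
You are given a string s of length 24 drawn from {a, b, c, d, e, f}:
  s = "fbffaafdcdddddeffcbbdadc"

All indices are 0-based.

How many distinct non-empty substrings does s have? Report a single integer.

274

sorted suffixes:
  #0 SA[0]=4  'aafdcdddddeffcbbdadc'
  #1 SA[1]=21  'adc'
  #2 SA[2]=5  'afdcdddddeffcbbdadc'
  #3 SA[3]=18  'bbdadc'
  #4 SA[4]=19  'bdadc'
  #5 SA[5]=1  'bffaafdcdddddeffcbbdadc'
  #6 SA[6]=23  'c'
  #7 SA[7]=17  'cbbdadc'
  #8 SA[8]=8  'cdddddeffcbbdadc'
  #9 SA[9]=20  'dadc'
  #10 SA[10]=22  'dc'
  #11 SA[11]=7  'dcdddddeffcbbdadc'
  #12 SA[12]=9  'dddddeffcbbdadc'
  #13 SA[13]=10  'ddddeffcbbdadc'
  #14 SA[14]=11  'dddeffcbbdadc'
  #15 SA[15]=12  'ddeffcbbdadc'
  #16 SA[16]=13  'deffcbbdadc'
  #17 SA[17]=14  'effcbbdadc'
  #18 SA[18]=3  'faafdcdddddeffcbbdadc'
  #19 SA[19]=0  'fbffaafdcdddddeffcbbdadc'
  #20 SA[20]=16  'fcbbdadc'
  #21 SA[21]=6  'fdcdddddeffcbbdadc'
  #22 SA[22]=2  'ffaafdcdddddeffcbbdadc'
  #23 SA[23]=15  'ffcbbdadc'

SA = [4, 21, 5, 18, 19, 1, 23, 17, 8, 20, 22, 7, 9, 10, 11, 12, 13, 14, 3, 0, 16, 6, 2, 15]
[i] adj suffixes → lcp
  [1] 4/21 → 1 ('a')
  [2] 21/5 → 1 ('a')
  [3] 5/18 → 0 ('')
  [4] 18/19 → 1 ('b')
  [5] 19/1 → 1 ('b')
  [6] 1/23 → 0 ('')
  [7] 23/17 → 1 ('c')
  [8] 17/8 → 1 ('c')
  [9] 8/20 → 0 ('')
  [10] 20/22 → 1 ('d')
  [11] 22/7 → 2 ('dc')
  [12] 7/9 → 1 ('d')
  [13] 9/10 → 4 ('dddd')
  [14] 10/11 → 3 ('ddd')
  [15] 11/12 → 2 ('dd')
  [16] 12/13 → 1 ('d')
  [17] 13/14 → 0 ('')
  [18] 14/3 → 0 ('')
  [19] 3/0 → 1 ('f')
  [20] 0/16 → 1 ('f')
  [21] 16/6 → 1 ('f')
  [22] 6/2 → 1 ('f')
  [23] 2/15 → 2 ('ff')

n(n+1)/2 = 24·25/2 = 300
Σ LCP = 0 + 1 + 1 + 0 + 1 + 1 + 0 + 1 + 1 + 0 + 1 + 2 + 1 + 4 + 3 + 2 + 1 + 0 + 0 + 1 + 1 + 1 + 1 + 2 = 26
distinct = 300 − 26 = 274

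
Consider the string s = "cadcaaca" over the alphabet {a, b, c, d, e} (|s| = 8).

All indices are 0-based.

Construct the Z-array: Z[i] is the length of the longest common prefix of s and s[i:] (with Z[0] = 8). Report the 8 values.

[8, 0, 0, 2, 0, 0, 2, 0]

Z[0]=8
i=1: i≥r, start 0; Z[1]=0
i=2: i≥r, start 0; Z[2]=0
i=3: i≥r, start 0; Z[3]=2 extend→box=[3,5)
i=4: min(r-i=1, Z[1]=0)=0; Z[4]=0
i=5: i≥r, start 0; Z[5]=0
i=6: i≥r, start 0; Z[6]=2 extend→box=[6,8)
i=7: min(r-i=1, Z[1]=0)=0; Z[7]=0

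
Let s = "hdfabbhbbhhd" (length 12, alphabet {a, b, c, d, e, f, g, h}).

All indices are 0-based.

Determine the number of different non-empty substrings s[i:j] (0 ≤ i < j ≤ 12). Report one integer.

67

rank→(start, suffix):
  0 → (3, 'abbhbbhhd')
  1 → (4, 'bbhbbhhd')
  2 → (7, 'bbhhd')
  3 → (5, 'bhbbhhd')
  4 → (8, 'bhhd')
  5 → (11, 'd')
  6 → (1, 'dfabbhbbhhd')
  7 → (2, 'fabbhbbhhd')
  8 → (6, 'hbbhhd')
  9 → (10, 'hd')
  10 → (0, 'hdfabbhbbhhd')
  11 → (9, 'hhd')

SA = [3, 4, 7, 5, 8, 11, 1, 2, 6, 10, 0, 9]
rank  pair      lcp
   1  s[3:],s[4:]  0  ''
   2  s[4:],s[7:]  3  'bbh'
   3  s[7:],s[5:]  1  'b'
   4  s[5:],s[8:]  2  'bh'
   5  s[8:],s[11:]  0  ''
   6  s[11:],s[1:]  1  'd'
   7  s[1:],s[2:]  0  ''
   8  s[2:],s[6:]  0  ''
   9  s[6:],s[10:]  1  'h'
  10  s[10:],s[0:]  2  'hd'
  11  s[0:],s[9:]  1  'h'

n(n+1)/2 = 12·13/2 = 78
Σ LCP = 0 + 0 + 3 + 1 + 2 + 0 + 1 + 0 + 0 + 1 + 2 + 1 = 11
distinct = 78 − 11 = 67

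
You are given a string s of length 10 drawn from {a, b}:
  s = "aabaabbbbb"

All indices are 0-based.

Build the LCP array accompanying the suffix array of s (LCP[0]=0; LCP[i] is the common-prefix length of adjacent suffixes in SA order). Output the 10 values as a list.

sorted suffixes:
  #0 SA[0]=0  'aabaabbbbb'
  #1 SA[1]=3  'aabbbbb'
  #2 SA[2]=1  'abaabbbbb'
  #3 SA[3]=4  'abbbbb'
  #4 SA[4]=9  'b'
  #5 SA[5]=2  'baabbbbb'
  #6 SA[6]=8  'bb'
  #7 SA[7]=7  'bbb'
  #8 SA[8]=6  'bbbb'
  #9 SA[9]=5  'bbbbb'

SA = [0, 3, 1, 4, 9, 2, 8, 7, 6, 5]
[i] adj suffixes → lcp
  [1] 0/3 → 3 ('aab')
  [2] 3/1 → 1 ('a')
  [3] 1/4 → 2 ('ab')
  [4] 4/9 → 0 ('')
  [5] 9/2 → 1 ('b')
  [6] 2/8 → 1 ('b')
  [7] 8/7 → 2 ('bb')
  [8] 7/6 → 3 ('bbb')
  [9] 6/5 → 4 ('bbbb')

[0, 3, 1, 2, 0, 1, 1, 2, 3, 4]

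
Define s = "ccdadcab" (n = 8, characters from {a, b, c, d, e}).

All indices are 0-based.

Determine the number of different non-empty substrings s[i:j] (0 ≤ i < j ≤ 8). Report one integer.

sorted suffixes:
  #0 SA[0]=6  'ab'
  #1 SA[1]=3  'adcab'
  #2 SA[2]=7  'b'
  #3 SA[3]=5  'cab'
  #4 SA[4]=0  'ccdadcab'
  #5 SA[5]=1  'cdadcab'
  #6 SA[6]=2  'dadcab'
  #7 SA[7]=4  'dcab'

SA = [6, 3, 7, 5, 0, 1, 2, 4]
i: (SA[i-1],SA[i]) lcp shared
  1: (6,3) 1 'a'
  2: (3,7) 0 ''
  3: (7,5) 0 ''
  4: (5,0) 1 'c'
  5: (0,1) 1 'c'
  6: (1,2) 0 ''
  7: (2,4) 1 'd'

n(n+1)/2 = 8·9/2 = 36
Σ LCP = 0 + 1 + 0 + 0 + 1 + 1 + 0 + 1 = 4
distinct = 36 − 4 = 32

32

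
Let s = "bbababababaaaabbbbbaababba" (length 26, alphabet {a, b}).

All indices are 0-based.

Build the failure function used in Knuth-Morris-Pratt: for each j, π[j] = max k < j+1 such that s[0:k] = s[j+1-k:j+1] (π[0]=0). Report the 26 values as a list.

π[0] = 0
j=1 s[j]='b': π[1]=1 (border 'b')
j=2 s[j]='a': k: 1→0; π[2]=0 (border '')
j=3 s[j]='b': π[3]=1 (border 'b')
j=4 s[j]='a': k: 1→0; π[4]=0 (border '')
j=5 s[j]='b': π[5]=1 (border 'b')
j=6 s[j]='a': k: 1→0; π[6]=0 (border '')
j=7 s[j]='b': π[7]=1 (border 'b')
j=8 s[j]='a': k: 1→0; π[8]=0 (border '')
j=9 s[j]='b': π[9]=1 (border 'b')
j=10 s[j]='a': k: 1→0; π[10]=0 (border '')
j=11 s[j]='a': π[11]=0 (border '')
j=12 s[j]='a': π[12]=0 (border '')
j=13 s[j]='a': π[13]=0 (border '')
j=14 s[j]='b': π[14]=1 (border 'b')
j=15 s[j]='b': π[15]=2 (border 'bb')
j=16 s[j]='b': k: 2→1; π[16]=2 (border 'bb')
j=17 s[j]='b': k: 2→1; π[17]=2 (border 'bb')
j=18 s[j]='b': k: 2→1; π[18]=2 (border 'bb')
j=19 s[j]='a': π[19]=3 (border 'bba')
j=20 s[j]='a': k: 3→0; π[20]=0 (border '')
j=21 s[j]='b': π[21]=1 (border 'b')
j=22 s[j]='a': k: 1→0; π[22]=0 (border '')
j=23 s[j]='b': π[23]=1 (border 'b')
j=24 s[j]='b': π[24]=2 (border 'bb')
j=25 s[j]='a': π[25]=3 (border 'bba')

[0, 1, 0, 1, 0, 1, 0, 1, 0, 1, 0, 0, 0, 0, 1, 2, 2, 2, 2, 3, 0, 1, 0, 1, 2, 3]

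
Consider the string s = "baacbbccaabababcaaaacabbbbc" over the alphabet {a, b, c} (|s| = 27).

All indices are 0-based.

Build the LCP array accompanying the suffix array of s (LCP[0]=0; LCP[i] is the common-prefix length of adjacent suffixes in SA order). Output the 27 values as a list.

[0, 3, 2, 2, 3, 1, 4, 2, 2, 1, 2, 0, 2, 3, 1, 3, 2, 3, 1, 2, 2, 0, 1, 3, 2, 1, 1]

rank→(start, suffix):
  0 → (16, 'aaaacabbbbc')
  1 → (17, 'aaacabbbbc')
  2 → (8, 'aabababcaaaacabbbbc')
  3 → (18, 'aacabbbbc')
  4 → (1, 'aacbbccaabababcaaaacabbbbc')
  5 → (9, 'abababcaaaacabbbbc')
  6 → (11, 'ababcaaaacabbbbc')
  7 → (21, 'abbbbc')
  8 → (13, 'abcaaaacabbbbc')
  9 → (19, 'acabbbbc')
  10 → (2, 'acbbccaabababcaaaacabbbbc')
  11 → (0, 'baacbbccaabababcaaaacabbbbc')
  12 → (10, 'bababcaaaacabbbbc')
  13 → (12, 'babcaaaacabbbbc')
  14 → (22, 'bbbbc')
  15 → (23, 'bbbc')
  16 → (24, 'bbc')
  17 → (4, 'bbccaabababcaaaacabbbbc')
  18 → (25, 'bc')
  19 → (14, 'bcaaaacabbbbc')
  20 → (5, 'bccaabababcaaaacabbbbc')
  21 → (26, 'c')
  22 → (15, 'caaaacabbbbc')
  23 → (7, 'caabababcaaaacabbbbc')
  24 → (20, 'cabbbbc')
  25 → (3, 'cbbccaabababcaaaacabbbbc')
  26 → (6, 'ccaabababcaaaacabbbbc')

SA = [16, 17, 8, 18, 1, 9, 11, 21, 13, 19, 2, 0, 10, 12, 22, 23, 24, 4, 25, 14, 5, 26, 15, 7, 20, 3, 6]
rank  pair      lcp
   1  s[16:],s[17:]  3  'aaa'
   2  s[17:],s[8:]  2  'aa'
   3  s[8:],s[18:]  2  'aa'
   4  s[18:],s[1:]  3  'aac'
   5  s[1:],s[9:]  1  'a'
   6  s[9:],s[11:]  4  'abab'
   7  s[11:],s[21:]  2  'ab'
   8  s[21:],s[13:]  2  'ab'
   9  s[13:],s[19:]  1  'a'
  10  s[19:],s[2:]  2  'ac'
  11  s[2:],s[0:]  0  ''
  12  s[0:],s[10:]  2  'ba'
  13  s[10:],s[12:]  3  'bab'
  14  s[12:],s[22:]  1  'b'
  15  s[22:],s[23:]  3  'bbb'
  16  s[23:],s[24:]  2  'bb'
  17  s[24:],s[4:]  3  'bbc'
  18  s[4:],s[25:]  1  'b'
  19  s[25:],s[14:]  2  'bc'
  20  s[14:],s[5:]  2  'bc'
  21  s[5:],s[26:]  0  ''
  22  s[26:],s[15:]  1  'c'
  23  s[15:],s[7:]  3  'caa'
  24  s[7:],s[20:]  2  'ca'
  25  s[20:],s[3:]  1  'c'
  26  s[3:],s[6:]  1  'c'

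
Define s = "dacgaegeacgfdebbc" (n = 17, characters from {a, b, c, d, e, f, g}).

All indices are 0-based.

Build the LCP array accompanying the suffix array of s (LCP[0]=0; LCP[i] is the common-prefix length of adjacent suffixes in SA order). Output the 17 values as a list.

[0, 3, 1, 0, 1, 0, 1, 2, 0, 1, 0, 1, 1, 0, 0, 1, 1]

sorted suffixes:
  #0 SA[0]=1  'acgaegeacgfdebbc'
  #1 SA[1]=8  'acgfdebbc'
  #2 SA[2]=4  'aegeacgfdebbc'
  #3 SA[3]=14  'bbc'
  #4 SA[4]=15  'bc'
  #5 SA[5]=16  'c'
  #6 SA[6]=2  'cgaegeacgfdebbc'
  #7 SA[7]=9  'cgfdebbc'
  #8 SA[8]=0  'dacgaegeacgfdebbc'
  #9 SA[9]=12  'debbc'
  #10 SA[10]=7  'eacgfdebbc'
  #11 SA[11]=13  'ebbc'
  #12 SA[12]=5  'egeacgfdebbc'
  #13 SA[13]=11  'fdebbc'
  #14 SA[14]=3  'gaegeacgfdebbc'
  #15 SA[15]=6  'geacgfdebbc'
  #16 SA[16]=10  'gfdebbc'

SA = [1, 8, 4, 14, 15, 16, 2, 9, 0, 12, 7, 13, 5, 11, 3, 6, 10]
[i] adj suffixes → lcp
  [1] 1/8 → 3 ('acg')
  [2] 8/4 → 1 ('a')
  [3] 4/14 → 0 ('')
  [4] 14/15 → 1 ('b')
  [5] 15/16 → 0 ('')
  [6] 16/2 → 1 ('c')
  [7] 2/9 → 2 ('cg')
  [8] 9/0 → 0 ('')
  [9] 0/12 → 1 ('d')
  [10] 12/7 → 0 ('')
  [11] 7/13 → 1 ('e')
  [12] 13/5 → 1 ('e')
  [13] 5/11 → 0 ('')
  [14] 11/3 → 0 ('')
  [15] 3/6 → 1 ('g')
  [16] 6/10 → 1 ('g')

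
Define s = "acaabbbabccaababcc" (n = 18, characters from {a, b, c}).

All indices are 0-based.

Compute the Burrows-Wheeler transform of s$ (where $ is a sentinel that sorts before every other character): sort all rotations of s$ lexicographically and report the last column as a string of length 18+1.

rank  rotation             last
    0  $acaabbbabccaababcc  c
    1  aababcc$acaabbbabcc  c
    2  aabbbabccaababcc$ac  c
    3  ababcc$acaabbbabcca  a
    4  abbbabccaababcc$aca  a
    5  abcc$acaabbbabccaab  b
    6  abccaababcc$acaabbb  b
    7  acaabbbabccaababcc$  $
    8  babcc$acaabbbabccaa  a
    9  babccaababcc$acaabb  b
   10  bbabccaababcc$acaab  b
   11  bbbabccaababcc$acaa  a
   12  bcc$acaabbbabccaaba  a
   13  bccaababcc$acaabbba  a
   14  c$acaabbbabccaababc  c
   15  caababcc$acaabbbabc  c
   16  caabbbabccaababcc$a  a
   17  cc$acaabbbabccaabab  b
   18  ccaababcc$acaabbbab  b

cccaabb$abbaaaccabb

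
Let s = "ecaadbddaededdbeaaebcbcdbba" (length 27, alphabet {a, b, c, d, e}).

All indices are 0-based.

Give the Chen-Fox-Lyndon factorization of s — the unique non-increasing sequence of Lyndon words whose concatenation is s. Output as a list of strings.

emit factor 1: 'e' (i=0, period=1)
emit factor 2: 'c' (i=1, period=1)
emit factor 3: 'aadbddaededdbeaaebcbcdbb' (i=2, period=24)
emit factor 4: 'a' (i=26, period=1)

["e", "c", "aadbddaededdbeaaebcbcdbb", "a"]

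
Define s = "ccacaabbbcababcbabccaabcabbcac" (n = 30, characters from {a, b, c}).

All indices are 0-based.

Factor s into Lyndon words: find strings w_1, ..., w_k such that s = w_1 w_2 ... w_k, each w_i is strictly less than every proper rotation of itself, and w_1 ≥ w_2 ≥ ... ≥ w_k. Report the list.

["c", "c", "ac", "aabbbcababcbabccaabcabbcac"]

emit factor 1: 'c' (i=0, period=1)
emit factor 2: 'c' (i=1, period=1)
emit factor 3: 'ac' (i=2, period=2)
emit factor 4: 'aabbbcababcbabccaabcabbcac' (i=4, period=26)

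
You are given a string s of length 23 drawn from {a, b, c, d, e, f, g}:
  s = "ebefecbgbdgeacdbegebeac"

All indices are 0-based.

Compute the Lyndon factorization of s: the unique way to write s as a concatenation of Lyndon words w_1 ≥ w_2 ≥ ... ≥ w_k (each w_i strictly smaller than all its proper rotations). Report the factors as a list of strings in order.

["e", "befecbg", "bdge", "acdbegebe", "ac"]

emit factor 1: 'e' (i=0, period=1)
emit factor 2: 'befecbg' (i=1, period=7)
emit factor 3: 'bdge' (i=8, period=4)
emit factor 4: 'acdbegebe' (i=12, period=9)
emit factor 5: 'ac' (i=21, period=2)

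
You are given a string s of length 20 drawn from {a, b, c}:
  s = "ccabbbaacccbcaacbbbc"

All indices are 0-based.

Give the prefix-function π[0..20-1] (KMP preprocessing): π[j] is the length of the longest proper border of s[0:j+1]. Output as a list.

[0, 1, 0, 0, 0, 0, 0, 0, 1, 2, 2, 0, 1, 0, 0, 1, 0, 0, 0, 1]

π[0] = 0
j=1 s[j]='c': π[1]=1 (border 'c')
j=2 s[j]='a': k: 1→0; π[2]=0 (border '')
j=3 s[j]='b': π[3]=0 (border '')
j=4 s[j]='b': π[4]=0 (border '')
j=5 s[j]='b': π[5]=0 (border '')
j=6 s[j]='a': π[6]=0 (border '')
j=7 s[j]='a': π[7]=0 (border '')
j=8 s[j]='c': π[8]=1 (border 'c')
j=9 s[j]='c': π[9]=2 (border 'cc')
j=10 s[j]='c': k: 2→1; π[10]=2 (border 'cc')
j=11 s[j]='b': k: 2→1→0; π[11]=0 (border '')
j=12 s[j]='c': π[12]=1 (border 'c')
j=13 s[j]='a': k: 1→0; π[13]=0 (border '')
j=14 s[j]='a': π[14]=0 (border '')
j=15 s[j]='c': π[15]=1 (border 'c')
j=16 s[j]='b': k: 1→0; π[16]=0 (border '')
j=17 s[j]='b': π[17]=0 (border '')
j=18 s[j]='b': π[18]=0 (border '')
j=19 s[j]='c': π[19]=1 (border 'c')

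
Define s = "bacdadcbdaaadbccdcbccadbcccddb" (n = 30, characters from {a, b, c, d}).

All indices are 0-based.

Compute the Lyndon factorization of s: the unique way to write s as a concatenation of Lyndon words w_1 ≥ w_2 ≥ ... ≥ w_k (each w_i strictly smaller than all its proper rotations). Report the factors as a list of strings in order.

emit factor 1: 'b' (i=0, period=1)
emit factor 2: 'acdadcbd' (i=1, period=8)
emit factor 3: 'aaadbccdcbccadbcccddb' (i=9, period=21)

["b", "acdadcbd", "aaadbccdcbccadbcccddb"]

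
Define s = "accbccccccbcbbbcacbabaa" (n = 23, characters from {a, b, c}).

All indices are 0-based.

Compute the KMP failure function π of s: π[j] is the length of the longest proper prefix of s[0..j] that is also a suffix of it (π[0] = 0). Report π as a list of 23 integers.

π[0] = 0
j=1 s[j]='c': π[1]=0 (border '')
j=2 s[j]='c': π[2]=0 (border '')
j=3 s[j]='b': π[3]=0 (border '')
j=4 s[j]='c': π[4]=0 (border '')
j=5 s[j]='c': π[5]=0 (border '')
j=6 s[j]='c': π[6]=0 (border '')
j=7 s[j]='c': π[7]=0 (border '')
j=8 s[j]='c': π[8]=0 (border '')
j=9 s[j]='c': π[9]=0 (border '')
j=10 s[j]='b': π[10]=0 (border '')
j=11 s[j]='c': π[11]=0 (border '')
j=12 s[j]='b': π[12]=0 (border '')
j=13 s[j]='b': π[13]=0 (border '')
j=14 s[j]='b': π[14]=0 (border '')
j=15 s[j]='c': π[15]=0 (border '')
j=16 s[j]='a': π[16]=1 (border 'a')
j=17 s[j]='c': π[17]=2 (border 'ac')
j=18 s[j]='b': k: 2→0; π[18]=0 (border '')
j=19 s[j]='a': π[19]=1 (border 'a')
j=20 s[j]='b': k: 1→0; π[20]=0 (border '')
j=21 s[j]='a': π[21]=1 (border 'a')
j=22 s[j]='a': k: 1→0; π[22]=1 (border 'a')

[0, 0, 0, 0, 0, 0, 0, 0, 0, 0, 0, 0, 0, 0, 0, 0, 1, 2, 0, 1, 0, 1, 1]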